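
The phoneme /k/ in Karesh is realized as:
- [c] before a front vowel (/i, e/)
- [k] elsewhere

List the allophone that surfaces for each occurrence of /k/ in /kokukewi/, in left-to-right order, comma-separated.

Occurrence 1 (position 1): no conditioning environment matches → elsewhere allophone [k].
Occurrence 2 (position 3): no conditioning environment matches → elsewhere allophone [k].
Occurrence 3 (position 5): before a front vowel → [c].

[k], [k], [c]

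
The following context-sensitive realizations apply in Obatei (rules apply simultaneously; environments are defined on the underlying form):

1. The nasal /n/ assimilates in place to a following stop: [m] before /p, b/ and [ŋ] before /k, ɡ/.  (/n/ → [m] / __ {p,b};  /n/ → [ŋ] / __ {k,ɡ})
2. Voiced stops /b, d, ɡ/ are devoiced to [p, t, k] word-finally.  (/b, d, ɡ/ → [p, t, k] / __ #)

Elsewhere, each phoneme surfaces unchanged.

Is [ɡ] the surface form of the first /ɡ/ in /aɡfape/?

/ɡ/ (between /a/ and /f/) fails the environment for rule 2, so it stays [ɡ].
The actual realization is [ɡ], which matches [ɡ].

Yes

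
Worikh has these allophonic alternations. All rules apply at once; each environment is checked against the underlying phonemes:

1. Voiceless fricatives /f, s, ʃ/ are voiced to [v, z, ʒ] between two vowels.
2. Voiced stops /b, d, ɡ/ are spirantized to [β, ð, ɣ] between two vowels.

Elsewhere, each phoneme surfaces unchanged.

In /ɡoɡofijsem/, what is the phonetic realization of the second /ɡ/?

[ɣ]

/ɡ/ (between /o/ and /o/) occurs between two vowels → [ɣ] by rule 2.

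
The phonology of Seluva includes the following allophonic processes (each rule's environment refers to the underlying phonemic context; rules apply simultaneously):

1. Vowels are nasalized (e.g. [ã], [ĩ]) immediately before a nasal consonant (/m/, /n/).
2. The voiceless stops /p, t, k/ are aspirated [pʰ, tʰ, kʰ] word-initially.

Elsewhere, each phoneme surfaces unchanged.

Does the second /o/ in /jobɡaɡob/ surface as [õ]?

No

/o/ — between /ɡ/ and /b/; rule 1 does not apply here → [o].
The actual realization is [o], not [õ].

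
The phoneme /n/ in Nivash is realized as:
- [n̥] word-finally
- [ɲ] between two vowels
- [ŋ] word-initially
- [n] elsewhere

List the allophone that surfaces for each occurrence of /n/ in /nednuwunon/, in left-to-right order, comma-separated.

[ŋ], [n], [ɲ], [n̥]

Occurrence 1 (position 1): word-initially → [ŋ].
Occurrence 2 (position 4): no conditioning environment matches → elsewhere allophone [n].
Occurrence 3 (position 8): between two vowels → [ɲ].
Occurrence 4 (position 10): word-finally → [n̥].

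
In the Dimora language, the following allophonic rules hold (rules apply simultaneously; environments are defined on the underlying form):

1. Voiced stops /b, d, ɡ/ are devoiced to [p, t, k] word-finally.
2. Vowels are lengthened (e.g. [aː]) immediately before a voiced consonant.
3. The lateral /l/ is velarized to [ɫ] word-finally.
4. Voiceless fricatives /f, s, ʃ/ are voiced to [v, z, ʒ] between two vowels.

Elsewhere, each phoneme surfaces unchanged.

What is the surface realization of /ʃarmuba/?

[ʃaːrmuːba]

/ʃ/ (word-initial): rule 4 targets it, but not between two vowels → unchanged [ʃ].
/a/ (between /ʃ/ and /r/): before a voiced consonant, so rule 2 applies → [aː].
/u/ — between /m/ and /b/, before a voiced consonant — surfaces as [uː] (rule 2).
/b/ (between /u/ and /a/) is in the target of rule 1 but the environment (word-finally) is not met → [b].
/a/ (word-final) is in the target of rule 2 but the environment (before a voiced consonant) is not met → [a].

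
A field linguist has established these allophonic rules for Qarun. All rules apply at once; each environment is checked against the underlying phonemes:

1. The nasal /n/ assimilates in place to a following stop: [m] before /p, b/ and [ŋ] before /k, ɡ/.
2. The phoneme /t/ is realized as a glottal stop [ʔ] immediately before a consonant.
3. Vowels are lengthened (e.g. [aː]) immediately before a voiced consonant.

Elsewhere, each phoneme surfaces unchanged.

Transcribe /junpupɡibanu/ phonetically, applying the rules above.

/j/ — not in any rule's target class → [j].
/u/ (between /j/ and /n/) occurs before a voiced consonant → [uː] by rule 3.
/n/ meets the environment for rule 1 (before a labial or velar stop) → [m].
/p/ (between /n/ and /u/) is unaffected → [p].
/u/ — between /p/ and /p/; rule 3 does not apply here → [u].
/p/ stays [p].
/ɡ/ (between /p/ and /i/): no rule targets it → [ɡ].
Rule 3 applies to /i/ (between /ɡ/ and /b/: before a voiced consonant) → [iː].
/b/ stays [b].
Rule 3 applies to /a/ (between /b/ and /n/: before a voiced consonant) → [aː].
/n/ (between /a/ and /u/) is in the target of rule 1 but the environment (before a labial or velar stop) is not met → [n].
/u/ (word-final): rule 3 targets it, but not before a voiced consonant → unchanged [u].

[juːmpupɡiːbaːnu]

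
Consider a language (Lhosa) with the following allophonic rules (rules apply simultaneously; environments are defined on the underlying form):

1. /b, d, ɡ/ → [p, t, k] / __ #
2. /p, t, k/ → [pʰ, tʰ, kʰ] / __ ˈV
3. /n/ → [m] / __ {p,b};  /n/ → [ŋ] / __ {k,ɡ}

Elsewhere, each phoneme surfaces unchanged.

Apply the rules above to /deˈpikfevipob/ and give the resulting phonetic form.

/d/ (word-initial): rule 1 targets it, but not word-finally → unchanged [d].
/e/ (between /d/ and /p/) is unaffected → [e].
/p/ (between /e/ and /i/) occurs immediately before a stressed vowel → [pʰ] by rule 2.
/i/ — not in any rule's target class → [i].
/k/ (between /i/ and /f/) is in the target of rule 2 but the environment (immediately before a stressed vowel) is not met → [k].
/f/ (between /k/ and /e/) is unaffected → [f].
/e/ — not in any rule's target class → [e].
/v/ (between /e/ and /i/) is unaffected → [v].
/i/ (between /v/ and /p/) is unaffected → [i].
/p/ (between /i/ and /o/) fails the environment for rule 2, so it stays [p].
/o/ — not in any rule's target class → [o].
/b/ (word-final) occurs word-finally → [p] by rule 1.

[deˈpʰikfevipop]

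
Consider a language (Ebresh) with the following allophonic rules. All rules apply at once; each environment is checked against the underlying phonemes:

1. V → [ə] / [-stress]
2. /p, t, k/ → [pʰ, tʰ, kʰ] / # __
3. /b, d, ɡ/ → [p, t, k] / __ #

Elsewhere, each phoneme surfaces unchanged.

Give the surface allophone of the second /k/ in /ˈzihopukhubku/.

[k]

/k/ (between /b/ and /u/): rule 2 targets it, but not word-initially → unchanged [k].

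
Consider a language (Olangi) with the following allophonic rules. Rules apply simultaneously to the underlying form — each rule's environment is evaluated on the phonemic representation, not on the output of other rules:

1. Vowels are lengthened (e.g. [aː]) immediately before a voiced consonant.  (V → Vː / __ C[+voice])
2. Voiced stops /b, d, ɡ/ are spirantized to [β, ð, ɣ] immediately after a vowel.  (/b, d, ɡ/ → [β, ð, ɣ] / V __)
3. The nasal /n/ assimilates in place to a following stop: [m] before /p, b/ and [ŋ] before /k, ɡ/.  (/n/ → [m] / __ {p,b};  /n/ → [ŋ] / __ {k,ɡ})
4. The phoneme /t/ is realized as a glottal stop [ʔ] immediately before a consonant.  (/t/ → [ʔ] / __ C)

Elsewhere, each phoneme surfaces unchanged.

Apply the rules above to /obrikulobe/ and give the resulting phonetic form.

/o/ (word-initial) occurs before a voiced consonant → [oː] by rule 1.
/b/ (between /o/ and /r/) occurs immediately after a vowel → [β] by rule 2.
/r/ (between /b/ and /i/) is unaffected → [r].
/i/ (between /r/ and /k/) fails the environment for rule 1, so it stays [i].
/k/ — not in any rule's target class → [k].
/u/ — between /k/ and /l/, before a voiced consonant — surfaces as [uː] (rule 1).
/l/ (between /u/ and /o/) is unaffected → [l].
/o/ — between /l/ and /b/, before a voiced consonant — surfaces as [oː] (rule 1).
/b/ (between /o/ and /e/) occurs immediately after a vowel → [β] by rule 2.
/e/ (word-final) is in the target of rule 1 but the environment (before a voiced consonant) is not met → [e].

[oːβrikuːloːβe]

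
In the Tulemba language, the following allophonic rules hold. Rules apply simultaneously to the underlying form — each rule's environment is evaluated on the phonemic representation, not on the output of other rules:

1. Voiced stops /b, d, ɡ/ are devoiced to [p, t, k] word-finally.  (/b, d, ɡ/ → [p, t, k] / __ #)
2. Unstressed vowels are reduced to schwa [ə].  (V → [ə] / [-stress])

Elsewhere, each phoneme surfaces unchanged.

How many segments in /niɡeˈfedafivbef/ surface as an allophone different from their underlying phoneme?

Segments that undergo a rule: /i/ → [ə] (rule 2); /e/ → [ə] (rule 2); /a/ → [ə] (rule 2); /i/ → [ə] (rule 2); /e/ → [ə] (rule 2).
All other segments surface unchanged.

5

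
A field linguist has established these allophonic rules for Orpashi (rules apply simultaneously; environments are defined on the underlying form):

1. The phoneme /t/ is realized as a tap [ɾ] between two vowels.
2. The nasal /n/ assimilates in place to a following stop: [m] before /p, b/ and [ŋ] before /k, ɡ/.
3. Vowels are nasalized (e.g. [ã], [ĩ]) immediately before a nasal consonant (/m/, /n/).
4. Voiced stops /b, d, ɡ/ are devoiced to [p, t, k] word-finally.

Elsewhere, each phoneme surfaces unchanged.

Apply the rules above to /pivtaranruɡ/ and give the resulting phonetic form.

/p/ — not in any rule's target class → [p].
/i/ (between /p/ and /v/): rule 3 targets it, but not before a nasal consonant → unchanged [i].
/v/ stays [v].
/t/ (between /v/ and /a/) is in the target of rule 1 but the environment (between two vowels) is not met → [t].
/a/ (between /t/ and /r/) fails the environment for rule 3, so it stays [a].
/r/ (between /a/ and /a/): no rule targets it → [r].
Rule 3 applies to /a/ (between /r/ and /n/: before a nasal consonant) → [ã].
/n/ (between /a/ and /r/) is in the target of rule 2 but the environment (before a labial or velar stop) is not met → [n].
/r/ stays [r].
/u/ (between /r/ and /ɡ/): rule 3 targets it, but not before a nasal consonant → unchanged [u].
/ɡ/ (word-final): word-finally, so rule 4 applies → [k].

[pivtarãnruk]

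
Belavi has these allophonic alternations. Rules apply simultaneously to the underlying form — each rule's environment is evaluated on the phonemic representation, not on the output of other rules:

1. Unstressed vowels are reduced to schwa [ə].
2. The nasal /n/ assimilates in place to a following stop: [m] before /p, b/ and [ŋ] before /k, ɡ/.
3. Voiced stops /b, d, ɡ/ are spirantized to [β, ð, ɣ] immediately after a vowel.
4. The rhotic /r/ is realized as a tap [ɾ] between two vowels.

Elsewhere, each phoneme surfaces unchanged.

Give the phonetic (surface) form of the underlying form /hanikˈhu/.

Rule 1 applies to /a/ (between /h/ and /n/: in an unstressed syllable) → [ə].
/n/ — between /a/ and /i/; rule 2 does not apply here → [n].
/i/ (between /n/ and /k/) occurs in an unstressed syllable → [ə] by rule 1.
/u/ — word-final; rule 1 does not apply here → [u].

[hənəkˈhu]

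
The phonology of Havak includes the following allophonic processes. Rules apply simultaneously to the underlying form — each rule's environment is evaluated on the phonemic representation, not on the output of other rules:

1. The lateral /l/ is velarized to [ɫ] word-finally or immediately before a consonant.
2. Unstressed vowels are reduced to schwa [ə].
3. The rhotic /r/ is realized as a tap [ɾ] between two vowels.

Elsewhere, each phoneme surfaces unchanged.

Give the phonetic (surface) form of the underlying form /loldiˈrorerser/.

[ləɫdəˈɾoɾərsər]

/l/ (word-initial): rule 1 targets it, but not word-finally or immediately before a consonant → unchanged [l].
/o/ meets the environment for rule 2 (in an unstressed syllable) → [ə].
/l/ (between /o/ and /d/) occurs word-finally or immediately before a consonant → [ɫ] by rule 1.
/d/ stays [d].
/i/ (between /d/ and /r/): in an unstressed syllable, so rule 2 applies → [ə].
Rule 3 applies to /r/ (between /i/ and /o/: between two vowels) → [ɾ].
/o/ (between /r/ and /r/) fails the environment for rule 2, so it stays [o].
Rule 3 applies to /r/ (between /o/ and /e/: between two vowels) → [ɾ].
/e/ meets the environment for rule 2 (in an unstressed syllable) → [ə].
/r/ (between /e/ and /s/) fails the environment for rule 3, so it stays [r].
/s/ (between /r/ and /e/) is unaffected → [s].
/e/ (between /s/ and /r/): in an unstressed syllable, so rule 2 applies → [ə].
/r/ (word-final): rule 3 targets it, but not between two vowels → unchanged [r].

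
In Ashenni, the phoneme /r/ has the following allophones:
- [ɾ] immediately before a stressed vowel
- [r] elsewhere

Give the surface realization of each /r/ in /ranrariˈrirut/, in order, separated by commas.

Occurrence 1 (position 1): no conditioning environment matches → elsewhere allophone [r].
Occurrence 2 (position 4): no conditioning environment matches → elsewhere allophone [r].
Occurrence 3 (position 6): no conditioning environment matches → elsewhere allophone [r].
Occurrence 4 (position 8): immediately before a stressed vowel → [ɾ].
Occurrence 5 (position 10): no conditioning environment matches → elsewhere allophone [r].

[r], [r], [r], [ɾ], [r]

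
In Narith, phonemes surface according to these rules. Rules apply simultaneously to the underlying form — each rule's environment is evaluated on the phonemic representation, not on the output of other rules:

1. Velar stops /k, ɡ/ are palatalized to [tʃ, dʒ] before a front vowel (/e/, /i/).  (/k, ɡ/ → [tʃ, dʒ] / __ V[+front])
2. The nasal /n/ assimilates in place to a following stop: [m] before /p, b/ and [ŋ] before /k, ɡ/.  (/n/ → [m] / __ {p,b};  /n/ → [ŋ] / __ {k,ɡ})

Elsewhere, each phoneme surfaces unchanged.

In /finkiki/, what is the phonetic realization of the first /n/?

/n/ — between /i/ and /k/, before a labial or velar stop — surfaces as [ŋ] (rule 2).

[ŋ]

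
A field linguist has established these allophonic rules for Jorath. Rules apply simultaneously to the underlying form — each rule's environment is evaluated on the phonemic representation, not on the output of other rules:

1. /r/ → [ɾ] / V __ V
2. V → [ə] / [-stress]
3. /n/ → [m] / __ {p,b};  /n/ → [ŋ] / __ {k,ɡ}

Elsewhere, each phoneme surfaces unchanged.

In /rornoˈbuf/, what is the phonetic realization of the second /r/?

[r]

/r/ (between /o/ and /n/) is in the target of rule 1 but the environment (between two vowels) is not met → [r].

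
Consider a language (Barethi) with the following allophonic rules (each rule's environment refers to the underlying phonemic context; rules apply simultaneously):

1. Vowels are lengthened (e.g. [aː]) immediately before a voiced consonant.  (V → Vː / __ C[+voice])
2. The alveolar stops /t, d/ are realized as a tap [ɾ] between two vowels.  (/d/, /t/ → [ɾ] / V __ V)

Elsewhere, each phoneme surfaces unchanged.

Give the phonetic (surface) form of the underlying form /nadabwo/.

[naːɾaːbwo]

/n/ stays [n].
/a/ (between /n/ and /d/): before a voiced consonant, so rule 1 applies → [aː].
Rule 2 applies to /d/ (between /a/ and /a/: between two vowels) → [ɾ].
/a/ (between /d/ and /b/) occurs before a voiced consonant → [aː] by rule 1.
/b/ (between /a/ and /w/): no rule targets it → [b].
/w/ stays [w].
/o/ (word-final): rule 1 targets it, but not before a voiced consonant → unchanged [o].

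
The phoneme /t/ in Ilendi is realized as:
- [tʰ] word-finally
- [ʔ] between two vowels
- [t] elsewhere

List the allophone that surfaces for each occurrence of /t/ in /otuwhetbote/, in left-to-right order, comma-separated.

Occurrence 1 (position 2): between two vowels → [ʔ].
Occurrence 2 (position 7): no conditioning environment matches → elsewhere allophone [t].
Occurrence 3 (position 10): between two vowels → [ʔ].

[ʔ], [t], [ʔ]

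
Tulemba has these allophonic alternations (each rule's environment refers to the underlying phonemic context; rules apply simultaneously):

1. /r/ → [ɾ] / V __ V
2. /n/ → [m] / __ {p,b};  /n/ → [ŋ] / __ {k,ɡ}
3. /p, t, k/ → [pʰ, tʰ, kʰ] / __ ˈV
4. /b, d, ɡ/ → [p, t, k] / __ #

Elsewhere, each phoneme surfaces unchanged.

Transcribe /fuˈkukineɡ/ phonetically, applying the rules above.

[fuˈkʰukinek]

/f/ — not in any rule's target class → [f].
/u/ — not in any rule's target class → [u].
/k/ (between /u/ and /u/) occurs immediately before a stressed vowel → [kʰ] by rule 3.
/u/ (between /k/ and /k/): no rule targets it → [u].
/k/ (between /u/ and /i/) is in the target of rule 3 but the environment (immediately before a stressed vowel) is not met → [k].
/i/ — not in any rule's target class → [i].
/n/ (between /i/ and /e/): rule 2 targets it, but not before a labial or velar stop → unchanged [n].
/e/ stays [e].
/ɡ/ (word-final) occurs word-finally → [k] by rule 4.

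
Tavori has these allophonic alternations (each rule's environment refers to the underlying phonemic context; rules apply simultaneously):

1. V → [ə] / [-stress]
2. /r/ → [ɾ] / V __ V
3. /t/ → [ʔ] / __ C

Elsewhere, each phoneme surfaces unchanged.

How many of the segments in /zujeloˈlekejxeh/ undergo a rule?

Segments that undergo a rule: /u/ → [ə] (rule 1); /e/ → [ə] (rule 1); /o/ → [ə] (rule 1); /e/ → [ə] (rule 1); /e/ → [ə] (rule 1).
All other segments surface unchanged.

5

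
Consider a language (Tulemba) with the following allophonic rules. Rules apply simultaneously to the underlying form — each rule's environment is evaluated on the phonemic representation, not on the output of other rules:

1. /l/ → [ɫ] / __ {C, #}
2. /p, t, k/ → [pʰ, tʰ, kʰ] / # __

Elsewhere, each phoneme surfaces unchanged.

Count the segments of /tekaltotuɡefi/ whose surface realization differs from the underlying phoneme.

Segments that undergo a rule: /t/ → [tʰ] (rule 2); /l/ → [ɫ] (rule 1).
All other segments surface unchanged.

2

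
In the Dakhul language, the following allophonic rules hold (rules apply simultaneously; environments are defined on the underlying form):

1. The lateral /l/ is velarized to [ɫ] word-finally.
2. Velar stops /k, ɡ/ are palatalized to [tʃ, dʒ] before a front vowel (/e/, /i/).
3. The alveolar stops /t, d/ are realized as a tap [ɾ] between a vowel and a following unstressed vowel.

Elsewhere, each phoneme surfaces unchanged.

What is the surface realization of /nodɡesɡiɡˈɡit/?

[noddʒesdʒiɡˈdʒit]

/n/ — not in any rule's target class → [n].
/o/ — not in any rule's target class → [o].
/d/ (between /o/ and /ɡ/): rule 3 targets it, but not between a vowel and a following unstressed vowel → unchanged [d].
/ɡ/ — between /d/ and /e/, before a front vowel — surfaces as [dʒ] (rule 2).
/e/ — not in any rule's target class → [e].
/s/ (between /e/ and /ɡ/) is unaffected → [s].
/ɡ/ — between /s/ and /i/, before a front vowel — surfaces as [dʒ] (rule 2).
/i/ — not in any rule's target class → [i].
/ɡ/ — between /i/ and /ɡ/; rule 2 does not apply here → [ɡ].
Rule 2 applies to /ɡ/ (between /ɡ/ and /i/: before a front vowel) → [dʒ].
/i/ (between /ɡ/ and /t/) is unaffected → [i].
/t/ (word-final) fails the environment for rule 3, so it stays [t].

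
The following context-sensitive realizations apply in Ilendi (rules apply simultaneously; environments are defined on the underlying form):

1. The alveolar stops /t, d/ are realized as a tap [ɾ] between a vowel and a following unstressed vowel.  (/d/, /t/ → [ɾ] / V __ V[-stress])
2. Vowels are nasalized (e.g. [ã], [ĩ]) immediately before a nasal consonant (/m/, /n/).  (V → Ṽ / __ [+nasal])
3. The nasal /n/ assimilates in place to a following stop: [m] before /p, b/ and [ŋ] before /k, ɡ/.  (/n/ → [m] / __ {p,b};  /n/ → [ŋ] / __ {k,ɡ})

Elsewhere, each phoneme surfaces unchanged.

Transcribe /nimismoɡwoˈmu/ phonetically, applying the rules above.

[nĩmismoɡwõˈmu]

/n/ — word-initial; rule 3 does not apply here → [n].
/i/ (between /n/ and /m/) occurs before a nasal consonant → [ĩ] by rule 2.
/m/ — not in any rule's target class → [m].
/i/ (between /m/ and /s/) fails the environment for rule 2, so it stays [i].
/s/ — not in any rule's target class → [s].
/m/ (between /s/ and /o/) is unaffected → [m].
/o/ (between /m/ and /ɡ/): rule 2 targets it, but not before a nasal consonant → unchanged [o].
/ɡ/ — not in any rule's target class → [ɡ].
/w/ stays [w].
/o/ (between /w/ and /m/) occurs before a nasal consonant → [õ] by rule 2.
/m/ (between /o/ and /u/): no rule targets it → [m].
/u/ (word-final) is in the target of rule 2 but the environment (before a nasal consonant) is not met → [u].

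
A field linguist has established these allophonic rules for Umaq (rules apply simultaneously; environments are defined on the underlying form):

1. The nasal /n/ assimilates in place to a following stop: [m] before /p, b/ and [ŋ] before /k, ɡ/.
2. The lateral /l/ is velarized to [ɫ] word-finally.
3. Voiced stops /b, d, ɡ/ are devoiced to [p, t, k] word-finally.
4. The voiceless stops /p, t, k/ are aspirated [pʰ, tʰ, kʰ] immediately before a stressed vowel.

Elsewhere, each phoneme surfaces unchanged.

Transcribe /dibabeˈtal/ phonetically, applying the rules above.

[dibabeˈtʰaɫ]

/d/ (word-initial) fails the environment for rule 3, so it stays [d].
/b/ (between /i/ and /a/) is in the target of rule 3 but the environment (word-finally) is not met → [b].
/b/ — between /a/ and /e/; rule 3 does not apply here → [b].
/t/ (between /e/ and /a/): immediately before a stressed vowel, so rule 4 applies → [tʰ].
Rule 2 applies to /l/ (word-final: word-finally) → [ɫ].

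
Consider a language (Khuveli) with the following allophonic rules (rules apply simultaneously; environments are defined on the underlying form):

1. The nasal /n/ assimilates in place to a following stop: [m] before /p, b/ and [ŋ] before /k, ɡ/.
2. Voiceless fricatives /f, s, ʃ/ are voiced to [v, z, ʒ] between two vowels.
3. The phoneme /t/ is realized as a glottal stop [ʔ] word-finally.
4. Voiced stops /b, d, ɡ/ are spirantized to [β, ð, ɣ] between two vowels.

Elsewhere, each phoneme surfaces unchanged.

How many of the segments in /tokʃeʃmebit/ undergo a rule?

Segments that undergo a rule: /b/ → [β] (rule 4); /t/ → [ʔ] (rule 3).
All other segments surface unchanged.

2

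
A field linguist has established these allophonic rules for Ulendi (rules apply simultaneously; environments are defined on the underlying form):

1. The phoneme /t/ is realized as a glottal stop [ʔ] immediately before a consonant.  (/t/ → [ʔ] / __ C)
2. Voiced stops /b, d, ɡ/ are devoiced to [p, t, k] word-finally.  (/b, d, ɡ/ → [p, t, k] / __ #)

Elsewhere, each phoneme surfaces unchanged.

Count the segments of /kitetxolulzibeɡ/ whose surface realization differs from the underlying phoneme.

Segments that undergo a rule: /t/ → [ʔ] (rule 1); /ɡ/ → [k] (rule 2).
All other segments surface unchanged.

2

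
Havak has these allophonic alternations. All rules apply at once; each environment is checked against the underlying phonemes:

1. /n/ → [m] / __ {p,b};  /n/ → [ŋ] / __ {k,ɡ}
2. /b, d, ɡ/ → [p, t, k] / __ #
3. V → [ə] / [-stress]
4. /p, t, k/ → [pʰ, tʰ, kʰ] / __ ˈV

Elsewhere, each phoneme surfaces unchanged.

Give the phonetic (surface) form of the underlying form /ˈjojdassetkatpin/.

/j/ (word-initial) is unaffected → [j].
/o/ — between /j/ and /j/; rule 3 does not apply here → [o].
/j/ stays [j].
/d/ (between /j/ and /a/): rule 2 targets it, but not word-finally → unchanged [d].
Rule 3 applies to /a/ (between /d/ and /s/: in an unstressed syllable) → [ə].
/s/ — not in any rule's target class → [s].
/s/ stays [s].
/e/ (between /s/ and /t/): in an unstressed syllable, so rule 3 applies → [ə].
/t/ — between /e/ and /k/; rule 4 does not apply here → [t].
/k/ (between /t/ and /a/) fails the environment for rule 4, so it stays [k].
/a/ meets the environment for rule 3 (in an unstressed syllable) → [ə].
/t/ (between /a/ and /p/): rule 4 targets it, but not immediately before a stressed vowel → unchanged [t].
/p/ (between /t/ and /i/) is in the target of rule 4 but the environment (immediately before a stressed vowel) is not met → [p].
Rule 3 applies to /i/ (between /p/ and /n/: in an unstressed syllable) → [ə].
/n/ — word-final; rule 1 does not apply here → [n].

[ˈjojdəssətkətpən]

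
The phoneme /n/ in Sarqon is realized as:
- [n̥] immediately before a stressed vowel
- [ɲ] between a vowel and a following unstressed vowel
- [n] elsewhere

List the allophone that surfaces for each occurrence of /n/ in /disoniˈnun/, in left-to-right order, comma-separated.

Occurrence 1 (position 5): between a vowel and a following unstressed vowel → [ɲ].
Occurrence 2 (position 7): immediately before a stressed vowel → [n̥].
Occurrence 3 (position 9): no conditioning environment matches → elsewhere allophone [n].

[ɲ], [n̥], [n]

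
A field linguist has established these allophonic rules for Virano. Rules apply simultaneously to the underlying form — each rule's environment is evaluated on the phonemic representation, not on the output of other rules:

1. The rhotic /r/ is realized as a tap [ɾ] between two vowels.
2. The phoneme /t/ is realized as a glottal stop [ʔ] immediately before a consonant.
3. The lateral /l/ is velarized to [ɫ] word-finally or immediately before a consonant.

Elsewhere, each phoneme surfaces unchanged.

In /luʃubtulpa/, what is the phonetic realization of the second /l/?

[ɫ]

/l/ (between /u/ and /p/): word-finally or immediately before a consonant, so rule 3 applies → [ɫ].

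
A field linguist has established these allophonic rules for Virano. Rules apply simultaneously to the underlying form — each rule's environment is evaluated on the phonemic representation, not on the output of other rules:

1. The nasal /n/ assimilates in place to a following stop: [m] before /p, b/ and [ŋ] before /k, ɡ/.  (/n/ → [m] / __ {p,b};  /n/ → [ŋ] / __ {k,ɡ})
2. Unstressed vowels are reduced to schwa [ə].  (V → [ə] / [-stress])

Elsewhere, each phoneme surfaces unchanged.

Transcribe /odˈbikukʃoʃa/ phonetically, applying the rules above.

Rule 2 applies to /o/ (word-initial: in an unstressed syllable) → [ə].
/d/ (between /o/ and /b/) is unaffected → [d].
/b/ stays [b].
/i/ — between /b/ and /k/; rule 2 does not apply here → [i].
/k/ stays [k].
/u/ (between /k/ and /k/): in an unstressed syllable, so rule 2 applies → [ə].
/k/ stays [k].
/ʃ/ (between /k/ and /o/) is unaffected → [ʃ].
/o/ (between /ʃ/ and /ʃ/) occurs in an unstressed syllable → [ə] by rule 2.
/ʃ/ (between /o/ and /a/): no rule targets it → [ʃ].
Rule 2 applies to /a/ (word-final: in an unstressed syllable) → [ə].

[ədˈbikəkʃəʃə]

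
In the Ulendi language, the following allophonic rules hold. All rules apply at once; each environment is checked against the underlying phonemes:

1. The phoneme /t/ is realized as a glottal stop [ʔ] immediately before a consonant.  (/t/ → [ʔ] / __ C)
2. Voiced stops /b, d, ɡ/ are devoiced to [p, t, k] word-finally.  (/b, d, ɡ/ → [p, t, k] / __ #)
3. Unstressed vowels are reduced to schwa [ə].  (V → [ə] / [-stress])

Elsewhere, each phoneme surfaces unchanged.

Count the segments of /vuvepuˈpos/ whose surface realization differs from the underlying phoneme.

3

Segments that undergo a rule: /u/ → [ə] (rule 3); /e/ → [ə] (rule 3); /u/ → [ə] (rule 3).
All other segments surface unchanged.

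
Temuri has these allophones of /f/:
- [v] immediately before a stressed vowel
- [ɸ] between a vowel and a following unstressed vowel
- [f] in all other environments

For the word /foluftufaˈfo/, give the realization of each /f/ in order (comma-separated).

Occurrence 1 (position 1): no conditioning environment matches → elsewhere allophone [f].
Occurrence 2 (position 5): no conditioning environment matches → elsewhere allophone [f].
Occurrence 3 (position 8): between a vowel and a following unstressed vowel → [ɸ].
Occurrence 4 (position 10): immediately before a stressed vowel → [v].

[f], [f], [ɸ], [v]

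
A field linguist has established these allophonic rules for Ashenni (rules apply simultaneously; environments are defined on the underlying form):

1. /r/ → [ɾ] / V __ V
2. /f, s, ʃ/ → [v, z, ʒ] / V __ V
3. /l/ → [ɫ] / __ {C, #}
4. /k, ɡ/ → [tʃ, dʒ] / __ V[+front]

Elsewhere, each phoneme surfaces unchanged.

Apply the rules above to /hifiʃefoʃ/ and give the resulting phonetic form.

/h/ stays [h].
/i/ stays [i].
Rule 2 applies to /f/ (between /i/ and /i/: between two vowels) → [v].
/i/ — not in any rule's target class → [i].
/ʃ/ — between /i/ and /e/, between two vowels — surfaces as [ʒ] (rule 2).
/e/ stays [e].
/f/ meets the environment for rule 2 (between two vowels) → [v].
/o/ (between /f/ and /ʃ/) is unaffected → [o].
/ʃ/ — word-final; rule 2 does not apply here → [ʃ].

[hiviʒevoʃ]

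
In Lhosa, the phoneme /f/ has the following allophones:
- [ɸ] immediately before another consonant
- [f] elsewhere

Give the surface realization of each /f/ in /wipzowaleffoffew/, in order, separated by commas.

[ɸ], [f], [ɸ], [f]

Occurrence 1 (position 10): immediately before another consonant → [ɸ].
Occurrence 2 (position 11): no conditioning environment matches → elsewhere allophone [f].
Occurrence 3 (position 13): immediately before another consonant → [ɸ].
Occurrence 4 (position 14): no conditioning environment matches → elsewhere allophone [f].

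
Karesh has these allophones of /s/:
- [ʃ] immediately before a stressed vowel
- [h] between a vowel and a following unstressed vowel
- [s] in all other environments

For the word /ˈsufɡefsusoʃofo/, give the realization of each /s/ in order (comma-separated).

[ʃ], [s], [h]

Occurrence 1 (position 1): immediately before a stressed vowel → [ʃ].
Occurrence 2 (position 7): no conditioning environment matches → elsewhere allophone [s].
Occurrence 3 (position 9): between a vowel and a following unstressed vowel → [h].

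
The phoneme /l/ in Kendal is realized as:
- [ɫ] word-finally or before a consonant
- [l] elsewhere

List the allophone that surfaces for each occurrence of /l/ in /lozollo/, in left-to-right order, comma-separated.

Occurrence 1 (position 1): no conditioning environment matches → elsewhere allophone [l].
Occurrence 2 (position 5): word-finally or before a consonant → [ɫ].
Occurrence 3 (position 6): no conditioning environment matches → elsewhere allophone [l].

[l], [ɫ], [l]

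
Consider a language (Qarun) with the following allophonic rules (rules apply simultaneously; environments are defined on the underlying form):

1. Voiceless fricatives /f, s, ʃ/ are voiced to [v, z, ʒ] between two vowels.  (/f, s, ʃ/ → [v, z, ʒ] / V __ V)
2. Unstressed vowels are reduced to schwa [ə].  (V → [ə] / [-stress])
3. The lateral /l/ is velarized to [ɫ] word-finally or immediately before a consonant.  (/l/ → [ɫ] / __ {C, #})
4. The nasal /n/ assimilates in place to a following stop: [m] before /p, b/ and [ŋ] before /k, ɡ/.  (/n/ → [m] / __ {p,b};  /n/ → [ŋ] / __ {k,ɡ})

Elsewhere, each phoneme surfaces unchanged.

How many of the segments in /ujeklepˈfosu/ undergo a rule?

5

Segments that undergo a rule: /u/ → [ə] (rule 2); /e/ → [ə] (rule 2); /e/ → [ə] (rule 2); /s/ → [z] (rule 1); /u/ → [ə] (rule 2).
All other segments surface unchanged.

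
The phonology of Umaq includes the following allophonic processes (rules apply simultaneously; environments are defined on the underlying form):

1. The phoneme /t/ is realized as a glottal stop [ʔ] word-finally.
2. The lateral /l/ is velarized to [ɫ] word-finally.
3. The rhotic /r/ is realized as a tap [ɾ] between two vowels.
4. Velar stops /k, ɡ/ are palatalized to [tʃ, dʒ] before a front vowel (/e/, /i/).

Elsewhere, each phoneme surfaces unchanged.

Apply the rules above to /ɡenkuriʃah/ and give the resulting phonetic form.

/ɡ/ (word-initial) occurs before a front vowel → [dʒ] by rule 4.
/e/ (between /ɡ/ and /n/) is unaffected → [e].
/n/ — not in any rule's target class → [n].
/k/ — between /n/ and /u/; rule 4 does not apply here → [k].
/u/ (between /k/ and /r/): no rule targets it → [u].
/r/ (between /u/ and /i/) occurs between two vowels → [ɾ] by rule 3.
/i/ stays [i].
/ʃ/ — not in any rule's target class → [ʃ].
/a/ — not in any rule's target class → [a].
/h/ (word-final) is unaffected → [h].

[dʒenkuɾiʃah]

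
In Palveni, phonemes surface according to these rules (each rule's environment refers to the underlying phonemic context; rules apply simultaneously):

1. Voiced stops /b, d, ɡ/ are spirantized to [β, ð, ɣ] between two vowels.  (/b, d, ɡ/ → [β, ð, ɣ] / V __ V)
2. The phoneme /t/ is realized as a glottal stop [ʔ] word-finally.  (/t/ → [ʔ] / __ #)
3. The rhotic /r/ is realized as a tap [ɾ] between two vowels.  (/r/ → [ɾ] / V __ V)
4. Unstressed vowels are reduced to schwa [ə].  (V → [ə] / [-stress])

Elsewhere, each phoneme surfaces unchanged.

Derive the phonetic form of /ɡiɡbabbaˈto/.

[ɡəɡbəbbəˈto]

/ɡ/ (word-initial) is in the target of rule 1 but the environment (between two vowels) is not met → [ɡ].
/i/ meets the environment for rule 4 (in an unstressed syllable) → [ə].
/ɡ/ — between /i/ and /b/; rule 1 does not apply here → [ɡ].
/b/ — between /ɡ/ and /a/; rule 1 does not apply here → [b].
/a/ (between /b/ and /b/): in an unstressed syllable, so rule 4 applies → [ə].
/b/ (between /a/ and /b/) is in the target of rule 1 but the environment (between two vowels) is not met → [b].
/b/ (between /b/ and /a/) fails the environment for rule 1, so it stays [b].
/a/ (between /b/ and /t/): in an unstressed syllable, so rule 4 applies → [ə].
/t/ (between /a/ and /o/) fails the environment for rule 2, so it stays [t].
/o/ — word-final; rule 4 does not apply here → [o].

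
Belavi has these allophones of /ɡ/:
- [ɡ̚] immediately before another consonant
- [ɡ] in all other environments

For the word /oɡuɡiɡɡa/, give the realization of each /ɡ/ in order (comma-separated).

Occurrence 1 (position 2): no conditioning environment matches → elsewhere allophone [ɡ].
Occurrence 2 (position 4): no conditioning environment matches → elsewhere allophone [ɡ].
Occurrence 3 (position 6): immediately before another consonant → [ɡ̚].
Occurrence 4 (position 7): no conditioning environment matches → elsewhere allophone [ɡ].

[ɡ], [ɡ], [ɡ̚], [ɡ]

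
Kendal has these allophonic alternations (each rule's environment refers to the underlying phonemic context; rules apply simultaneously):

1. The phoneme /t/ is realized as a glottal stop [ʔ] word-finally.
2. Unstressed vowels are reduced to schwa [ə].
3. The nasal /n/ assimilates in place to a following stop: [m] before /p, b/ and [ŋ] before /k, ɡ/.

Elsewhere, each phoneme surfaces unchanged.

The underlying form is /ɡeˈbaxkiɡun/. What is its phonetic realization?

[ɡəˈbaxkəɡən]

/ɡ/ stays [ɡ].
/e/ (between /ɡ/ and /b/): in an unstressed syllable, so rule 2 applies → [ə].
/b/ — not in any rule's target class → [b].
/a/ (between /b/ and /x/): rule 2 targets it, but not in an unstressed syllable → unchanged [a].
/x/ stays [x].
/k/ stays [k].
/i/ (between /k/ and /ɡ/) occurs in an unstressed syllable → [ə] by rule 2.
/ɡ/ (between /i/ and /u/) is unaffected → [ɡ].
/u/ meets the environment for rule 2 (in an unstressed syllable) → [ə].
/n/ (word-final) is in the target of rule 3 but the environment (before a labial or velar stop) is not met → [n].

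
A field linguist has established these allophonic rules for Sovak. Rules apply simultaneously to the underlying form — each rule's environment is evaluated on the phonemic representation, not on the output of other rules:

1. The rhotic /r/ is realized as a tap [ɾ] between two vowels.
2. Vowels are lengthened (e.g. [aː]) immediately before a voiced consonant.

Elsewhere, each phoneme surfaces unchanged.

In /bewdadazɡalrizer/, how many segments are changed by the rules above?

Segments that undergo a rule: /e/ → [eː] (rule 2); /a/ → [aː] (rule 2); /a/ → [aː] (rule 2); /a/ → [aː] (rule 2); /i/ → [iː] (rule 2); /e/ → [eː] (rule 2).
All other segments surface unchanged.

6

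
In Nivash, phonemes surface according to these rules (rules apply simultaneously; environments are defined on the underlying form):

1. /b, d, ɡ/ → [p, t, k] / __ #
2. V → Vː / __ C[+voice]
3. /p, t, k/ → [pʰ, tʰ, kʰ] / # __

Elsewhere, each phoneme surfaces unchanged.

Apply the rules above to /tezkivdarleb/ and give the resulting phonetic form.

/t/ meets the environment for rule 3 (word-initially) → [tʰ].
Rule 2 applies to /e/ (between /t/ and /z/: before a voiced consonant) → [eː].
/k/ — between /z/ and /i/; rule 3 does not apply here → [k].
Rule 2 applies to /i/ (between /k/ and /v/: before a voiced consonant) → [iː].
/d/ (between /v/ and /a/): rule 1 targets it, but not word-finally → unchanged [d].
/a/ (between /d/ and /r/): before a voiced consonant, so rule 2 applies → [aː].
/e/ (between /l/ and /b/): before a voiced consonant, so rule 2 applies → [eː].
/b/ (word-final) occurs word-finally → [p] by rule 1.

[tʰeːzkiːvdaːrleːp]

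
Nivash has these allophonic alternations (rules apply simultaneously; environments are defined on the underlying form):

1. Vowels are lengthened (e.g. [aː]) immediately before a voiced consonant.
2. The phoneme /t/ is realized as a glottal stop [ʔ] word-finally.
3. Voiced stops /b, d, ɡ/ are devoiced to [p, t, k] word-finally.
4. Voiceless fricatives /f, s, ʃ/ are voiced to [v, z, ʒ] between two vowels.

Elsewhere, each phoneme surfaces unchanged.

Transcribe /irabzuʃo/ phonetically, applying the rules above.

[iːraːbzuʒo]

/i/ (word-initial) occurs before a voiced consonant → [iː] by rule 1.
/r/ — not in any rule's target class → [r].
/a/ meets the environment for rule 1 (before a voiced consonant) → [aː].
/b/ (between /a/ and /z/): rule 3 targets it, but not word-finally → unchanged [b].
/z/ (between /b/ and /u/): no rule targets it → [z].
/u/ (between /z/ and /ʃ/) fails the environment for rule 1, so it stays [u].
Rule 4 applies to /ʃ/ (between /u/ and /o/: between two vowels) → [ʒ].
/o/ (word-final): rule 1 targets it, but not before a voiced consonant → unchanged [o].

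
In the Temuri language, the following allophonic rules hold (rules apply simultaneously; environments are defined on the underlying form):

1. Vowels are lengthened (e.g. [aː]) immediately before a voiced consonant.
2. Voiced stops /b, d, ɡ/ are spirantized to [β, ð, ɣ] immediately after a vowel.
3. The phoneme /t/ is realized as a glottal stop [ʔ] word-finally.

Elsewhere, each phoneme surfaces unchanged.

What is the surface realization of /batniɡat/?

/b/ — word-initial; rule 2 does not apply here → [b].
/a/ (between /b/ and /t/): rule 1 targets it, but not before a voiced consonant → unchanged [a].
/t/ — between /a/ and /n/; rule 3 does not apply here → [t].
/i/ (between /n/ and /ɡ/) occurs before a voiced consonant → [iː] by rule 1.
/ɡ/ (between /i/ and /a/): immediately after a vowel, so rule 2 applies → [ɣ].
/a/ — between /ɡ/ and /t/; rule 1 does not apply here → [a].
/t/ (word-final) occurs word-finally → [ʔ] by rule 3.

[batniːɣaʔ]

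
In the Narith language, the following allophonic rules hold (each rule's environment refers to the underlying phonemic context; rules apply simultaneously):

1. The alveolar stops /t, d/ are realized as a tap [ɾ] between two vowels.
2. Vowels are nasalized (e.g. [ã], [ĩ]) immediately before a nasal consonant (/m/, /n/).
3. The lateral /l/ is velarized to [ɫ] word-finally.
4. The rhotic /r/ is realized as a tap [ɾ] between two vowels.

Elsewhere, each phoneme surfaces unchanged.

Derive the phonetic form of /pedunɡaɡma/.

/p/ — not in any rule's target class → [p].
/e/ (between /p/ and /d/) is in the target of rule 2 but the environment (before a nasal consonant) is not met → [e].
/d/ (between /e/ and /u/): between two vowels, so rule 1 applies → [ɾ].
/u/ (between /d/ and /n/) occurs before a nasal consonant → [ũ] by rule 2.
/n/ stays [n].
/ɡ/ — not in any rule's target class → [ɡ].
/a/ (between /ɡ/ and /ɡ/) is in the target of rule 2 but the environment (before a nasal consonant) is not met → [a].
/ɡ/ stays [ɡ].
/m/ (between /ɡ/ and /a/) is unaffected → [m].
/a/ — word-final; rule 2 does not apply here → [a].

[peɾũnɡaɡma]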